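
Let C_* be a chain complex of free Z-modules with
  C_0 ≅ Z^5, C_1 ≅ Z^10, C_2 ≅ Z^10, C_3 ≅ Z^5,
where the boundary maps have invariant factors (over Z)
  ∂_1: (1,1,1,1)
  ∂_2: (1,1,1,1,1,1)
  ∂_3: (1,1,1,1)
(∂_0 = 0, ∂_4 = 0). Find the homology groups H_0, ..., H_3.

H_0 ≅ Z,  H_1 = 0,  H_2 = 0,  H_3 ≅ Z.

H_0: b_0 = 5 − 0 − 4 = 1; torsion from ∂_1 factors > 1: none. So H_0 ≅ Z.
H_1: b_1 = 10 − 4 − 6 = 0; torsion from ∂_2 factors > 1: none. So H_1 ≅ 0.
H_2: b_2 = 10 − 6 − 4 = 0; torsion from ∂_3 factors > 1: none. So H_2 ≅ 0.
H_3: b_3 = 5 − 4 − 0 = 1; torsion from ∂_4 factors > 1: none. So H_3 ≅ Z.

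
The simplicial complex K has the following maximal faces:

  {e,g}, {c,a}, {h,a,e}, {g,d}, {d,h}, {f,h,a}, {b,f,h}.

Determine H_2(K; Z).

H_2 ≅ 0.

Fix the vertex order a < b < c < d < e < f < g < h and write every simplex with vertices in increasing order. Then dim K = 2 and the simplices of K are:

  0-simplices (8): a, b, c, d, e, f, g, h
  1-simplices (11): ac, ae, af, ah, bf, bh, dg, dh, eg, eh, fh
  2-simplices (3): aeh, afh, bfh

giving chain groups C_0 ≅ Z^8, C_1 ≅ Z^11, C_2 ≅ Z^3.

Boundary ∂_1: C_1 → C_0 sends each edge [p,q] (with p < q) to q − p. For instance
  ∂af = f − a.
The 8×11 boundary matrix has rank 7 and Smith normal form diag(1,1,1,1,1,1,1).

The boundary map ∂_2: C_2 → C_1 acts by ∂[p,q,r] = [q,r] − [p,r] + [p,q]. For instance
  ∂afh = fh − ah + af,
  ∂bfh = fh − bh + bf.
The 11×3 boundary matrix has rank 3 and Smith normal form diag(1,1,1).

Reading off H_k = ker ∂_k / im ∂_{k+1}:

  H_2: rank ker ∂_2 − rank ∂_3 = (3 − 3) − 0 = 0, and there is no ∂_3, so H_2 = 0.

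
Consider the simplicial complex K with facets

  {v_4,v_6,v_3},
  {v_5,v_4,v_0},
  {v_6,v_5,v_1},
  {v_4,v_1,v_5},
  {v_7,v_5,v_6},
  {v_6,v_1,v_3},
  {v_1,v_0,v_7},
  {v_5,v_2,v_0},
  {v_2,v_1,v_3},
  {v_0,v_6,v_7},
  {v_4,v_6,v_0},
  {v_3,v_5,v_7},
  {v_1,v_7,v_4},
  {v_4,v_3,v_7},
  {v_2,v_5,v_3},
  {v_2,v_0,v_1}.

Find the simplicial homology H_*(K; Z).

Fix the vertex order v_0 < v_1 < v_2 < v_3 < v_4 < v_5 < v_6 < v_7 and write every simplex with vertices in increasing order. Then dim K = 2 and the simplices of K are:

  0-simplices (8): [v_0], [v_1], [v_2], [v_3], [v_4], [v_5], [v_6], [v_7]
  1-simplices (24): (24 of them)
  2-simplices (16): (16 of them)

giving chain groups C_0 ≅ Z^8, C_1 ≅ Z^24, C_2 ≅ Z^16.

∂_1: C_1 → C_0 maps an edge to its endpoints' difference, ∂[p,q] = q − p. For instance
  ∂[v_4,v_5] = [v_5] − [v_4].
The 8×24 boundary matrix has rank 7 and Smith normal form diag(1,1,1,1,1,1,1).

∂_2: C_2 → C_1 sends each 2-simplex [p,q,r] to [q,r] − [p,r] + [p,q]. For instance
  ∂[v_1,v_4,v_7] = [v_4,v_7] − [v_1,v_7] + [v_1,v_4],
  ∂[v_5,v_6,v_7] = [v_6,v_7] − [v_5,v_7] + [v_5,v_6].
This gives a 24×16 integer matrix of rank 15; reducing to Smith normal form yields diagonal entries (1,1,1,1,1,1,1,1,1,1,1,1,1,1,1).

Computing H_k = (kernel of ∂_k) / (image of ∂_{k+1}):

  H_0: rank C_0 − rank ∂_1 = 8 − 7 = 1, and the invariant factors of ∂_1 are all 1, so H_0 = Z.
  H_1: rank ker ∂_1 − rank ∂_2 = (24 − 7) − 15 = 2, and the invariant factors of ∂_2 are all 1, so H_1 = Z^2.
  H_2: rank ker ∂_2 − rank ∂_3 = (16 − 15) − 0 = 1, and there is no ∂_3, so H_2 = Z.

As a check, the Euler characteristic is 8 − 24 + 16 = 0, which agrees with 1 − 2 + 1 = 0.

H_0 ≅ Z,  H_1 ≅ Z^2,  H_2 ≅ Z.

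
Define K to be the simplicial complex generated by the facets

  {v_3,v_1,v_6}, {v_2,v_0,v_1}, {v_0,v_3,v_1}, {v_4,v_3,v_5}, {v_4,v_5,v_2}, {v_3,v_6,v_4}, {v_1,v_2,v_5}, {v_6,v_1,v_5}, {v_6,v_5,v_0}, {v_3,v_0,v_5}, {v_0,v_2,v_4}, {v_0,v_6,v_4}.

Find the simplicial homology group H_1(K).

Fix the vertex order v_0 < v_1 < v_2 < v_3 < v_4 < v_5 < v_6 and write every simplex with vertices in increasing order. Then dim K = 2 and the simplices of K are:

  0-simplices (7): [v_0], [v_1], [v_2], [v_3], [v_4], [v_5], [v_6]
  1-simplices (18): (18 of them)
  2-simplices (12): (12 of them)

so the chain groups are C_0 ≅ Z^7, C_1 ≅ Z^18, C_2 ≅ Z^12.

The boundary map ∂_1: C_1 → C_0 maps an edge to its endpoints' difference, ∂[p,q] = q − p.
The resulting 7×18 matrix has rank 6, and its Smith normal form has invariant factors (1,1,1,1,1,1).

Boundary ∂_2: C_2 → C_1 maps a triangle to the signed sum of its edges. For instance
  ∂[v_1,v_5,v_6] = [v_5,v_6] − [v_1,v_6] + [v_1,v_5],
  ∂[v_0,v_3,v_5] = [v_3,v_5] − [v_0,v_5] + [v_0,v_3].
This gives a 18×12 integer matrix of rank 12; reducing to Smith normal form yields diagonal entries (1,1,1,1,1,1,1,1,1,1,1,2).

Reading off H_k = ker ∂_k / im ∂_{k+1}:

  H_1: rank ker ∂_1 − rank ∂_2 = (18 − 6) − 12 = 0, and ∂_2 has invariant factor 2 > 1, so H_1 ≅ Z/2.

H_1 ≅ Z/2.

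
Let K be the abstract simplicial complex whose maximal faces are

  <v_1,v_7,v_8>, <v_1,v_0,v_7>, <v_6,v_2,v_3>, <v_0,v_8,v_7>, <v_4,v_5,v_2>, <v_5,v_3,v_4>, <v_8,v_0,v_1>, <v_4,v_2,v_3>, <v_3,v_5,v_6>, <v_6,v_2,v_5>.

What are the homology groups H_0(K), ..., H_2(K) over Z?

Fix the vertex order v_0 < v_1 < v_2 < v_3 < v_4 < v_5 < v_6 < v_7 < v_8 and write every simplex with vertices in increasing order. Then dim K = 2 and the simplices of K are:

  0-simplices (9): [v_0], [v_1], [v_2], [v_3], [v_4], [v_5], [v_6], [v_7], [v_8]
  1-simplices (15): (15 of them)
  2-simplices (10): [v_0,v_1,v_7], [v_0,v_1,v_8], [v_0,v_7,v_8], [v_1,v_7,v_8], [v_2,v_3,v_4], [v_2,v_3,v_6], [v_2,v_4,v_5], [v_2,v_5,v_6], [v_3,v_4,v_5], [v_3,v_5,v_6]

Hence C_0 ≅ Z^9, C_1 ≅ Z^15, C_2 ≅ Z^10.

Boundary ∂_1: C_1 → C_0 is given by ∂[p,q] = [q] − [p].
As a 9×15 matrix over Z this has rank 7, with invariant factors (1,1,1,1,1,1,1).

The boundary map ∂_2: C_2 → C_1 sends each 2-simplex [p,q,r] to [q,r] − [p,r] + [p,q]. For instance
  ∂[v_3,v_4,v_5] = [v_4,v_5] − [v_3,v_5] + [v_3,v_4],
  ∂[v_2,v_5,v_6] = [v_5,v_6] − [v_2,v_6] + [v_2,v_5].
This gives a 15×10 integer matrix of rank 8; reducing to Smith normal form yields diagonal entries (1,1,1,1,1,1,1,1).

Now H_k = ker ∂_k / im ∂_{k+1}, so:

  H_0: rank C_0 − rank ∂_1 = 9 − 7 = 2, and the invariant factors of ∂_1 are all 1, so H_0 = Z^2.
  H_1: rank ker ∂_1 − rank ∂_2 = (15 − 7) − 8 = 0, and the invariant factors of ∂_2 are all 1, so H_1 = 0.
  H_2: rank ker ∂_2 − rank ∂_3 = (10 − 8) − 0 = 2, and there is no ∂_3, so H_2 = Z^2.

As a check, the Euler characteristic is 9 − 15 + 10 = 4, which agrees with 2 − 0 + 2 = 4.

H_0 ≅ Z^2,  H_1 = 0,  H_2 ≅ Z^2.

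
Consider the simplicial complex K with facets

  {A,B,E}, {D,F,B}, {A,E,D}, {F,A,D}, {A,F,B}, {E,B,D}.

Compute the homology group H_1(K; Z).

We work with the vertex ordering A < B < D < E < F. The simplices of K, each written with vertices in increasing order, are:

  0-simplices (5): A, B, D, E, F
  1-simplices (9): AB, AD, AE, AF, BD, BE, BF, DE, DF
  2-simplices (6): ABE, ABF, ADE, ADF, BDE, BDF

so the chain groups are C_0 ≅ Z^5, C_1 ≅ Z^9, C_2 ≅ Z^6.

The boundary map ∂_1: C_1 → C_0 maps an edge to its endpoints' difference, ∂[p,q] = q − p. For instance
  ∂BF = F − B.
The resulting 5×9 matrix has rank 4, and its Smith normal form has invariant factors (1,1,1,1).

∂_2: C_2 → C_1 acts by ∂[p,q,r] = [q,r] − [p,r] + [p,q]. For instance
  ∂ADF = DF − AF + AD,
  ∂ABE = BE − AE + AB.
The 9×6 boundary matrix has rank 5 and Smith normal form diag(1,1,1,1,1).

Now H_k = ker ∂_k / im ∂_{k+1}, so:

  H_1: rank ker ∂_1 − rank ∂_2 = (9 − 4) − 5 = 0, and the invariant factors of ∂_2 are all 1, so H_1 = 0.

H_1 ≅ 0.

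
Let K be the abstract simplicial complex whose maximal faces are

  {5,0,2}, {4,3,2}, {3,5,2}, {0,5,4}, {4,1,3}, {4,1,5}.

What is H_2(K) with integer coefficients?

K has 6 vertices, 12 edges, 6 triangles.
rank ∂_2 = 6, rank ∂_3 = 0 ⇒ b_2 = 6 − 6 − 0 = 0. So H_2 ≅ 0.

H_2 = 0.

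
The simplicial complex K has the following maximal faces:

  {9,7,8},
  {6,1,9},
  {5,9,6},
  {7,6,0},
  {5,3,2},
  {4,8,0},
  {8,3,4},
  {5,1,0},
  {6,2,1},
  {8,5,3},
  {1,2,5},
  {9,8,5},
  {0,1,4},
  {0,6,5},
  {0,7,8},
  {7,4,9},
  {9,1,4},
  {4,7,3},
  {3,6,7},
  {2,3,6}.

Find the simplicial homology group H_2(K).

H_2 ≅ 0.

Order the vertices as 0 < 1 < 2 < 3 < 4 < 5 < 6 < 7 < 8 < 9. Listing each simplex with vertices in this order, K has dimension 2 with simplices:

  0-simplices (10): [0], [1], [2], [3], [4], [5], [6], [7], [8], [9]
  1-simplices (30): (30 of them)
  2-simplices (20): (20 of them)

so the chain groups are C_0 ≅ Z^10, C_1 ≅ Z^30, C_2 ≅ Z^20.

Boundary ∂_1: C_1 → C_0 maps an edge to its endpoints' difference, ∂[p,q] = q − p. For instance
  ∂[8,9] = [9] − [8].
The 10×30 boundary matrix has rank 9 and Smith normal form diag(1,1,1,1,1,1,1,1,1).

The boundary map ∂_2: C_2 → C_1 acts by ∂[p,q,r] = [q,r] − [p,r] + [p,q]. For instance
  ∂[7,8,9] = [8,9] − [7,9] + [7,8],
  ∂[3,4,7] = [4,7] − [3,7] + [3,4].
As a 30×20 matrix over Z this has rank 20, with invariant factors (1,1,1,1,1,1,1,1,1,1,1,1,1,1,1,1,1,1,1,2).

Computing H_k = (kernel of ∂_k) / (image of ∂_{k+1}):

  H_2: rank ker ∂_2 − rank ∂_3 = (20 − 20) − 0 = 0, and there is no ∂_3, so H_2 = 0.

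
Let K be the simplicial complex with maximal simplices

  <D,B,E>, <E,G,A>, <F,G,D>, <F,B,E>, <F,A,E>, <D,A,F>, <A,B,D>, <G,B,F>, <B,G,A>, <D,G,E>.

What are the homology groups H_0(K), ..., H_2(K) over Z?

H_0 = Z,  H_1 = Z/2Z,  H_2 = 0.

Fix the vertex order A < B < D < E < F < G and write every simplex with vertices in increasing order. Then dim K = 2 and the simplices of K are:

  0-simplices (6): A, B, D, E, F, G
  1-simplices (15): AB, AD, AE, AF, AG, BD, BE, BF, BG, DE, DF, DG, EF, EG, FG
  2-simplices (10): ABD, ABG, ADF, AEF, AEG, BDE, BEF, BFG, DEG, DFG

Hence C_0 ≅ Z^6, C_1 ≅ Z^15, C_2 ≅ Z^10.

Boundary ∂_1: C_1 → C_0 maps an edge to its endpoints' difference, ∂[p,q] = q − p.
The 6×15 boundary matrix has rank 5 and Smith normal form diag(1,1,1,1,1).

The boundary map ∂_2: C_2 → C_1 acts by ∂[p,q,r] = [q,r] − [p,r] + [p,q]. For instance
  ∂AEG = EG − AG + AE,
  ∂BEF = EF − BF + BE.
The 15×10 boundary matrix has rank 10 and Smith normal form diag(1,1,1,1,1,1,1,1,1,2).

Reading off H_k = ker ∂_k / im ∂_{k+1}:

  H_0: rank C_0 − rank ∂_1 = 6 − 5 = 1, and the invariant factors of ∂_1 are all 1, so H_0 ≅ Z.
  H_1: rank ker ∂_1 − rank ∂_2 = (15 − 5) − 10 = 0, and ∂_2 has invariant factor 2 > 1, so H_1 ≅ Z/2Z.
  H_2: rank ker ∂_2 − rank ∂_3 = (10 − 10) − 0 = 0, and there is no ∂_3, so H_2 ≅ 0.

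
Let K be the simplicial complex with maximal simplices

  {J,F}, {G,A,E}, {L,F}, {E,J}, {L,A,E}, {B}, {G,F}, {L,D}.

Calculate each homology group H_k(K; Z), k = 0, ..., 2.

Order the vertices as A < B < D < E < F < G < J < L. Listing each simplex with vertices in this order, K has dimension 2 with simplices:

  0-simplices (8): A, B, D, E, F, G, J, L
  1-simplices (10): AE, AG, AL, DL, EG, EJ, EL, FG, FJ, FL
  2-simplices (2): AEG, AEL

Hence C_0 ≅ Z^8, C_1 ≅ Z^10, C_2 ≅ Z^2.

∂_1: C_1 → C_0 is given by ∂[p,q] = [q] − [p]. For instance
  ∂AL = L − A.
As a 8×10 matrix over Z this has rank 6, with invariant factors (1,1,1,1,1,1).

∂_2: C_2 → C_1 acts by ∂[p,q,r] = [q,r] − [p,r] + [p,q]. For instance
  ∂AEG = EG − AG + AE,
  ∂AEL = EL − AL + AE.
This gives a 10×2 integer matrix of rank 2; reducing to Smith normal form yields diagonal entries (1,1).

Now H_k = ker ∂_k / im ∂_{k+1}, so:

  H_0: rank C_0 − rank ∂_1 = 8 − 6 = 2, and the invariant factors of ∂_1 are all 1, so H_0 ≅ Z^2.
  H_1: rank ker ∂_1 − rank ∂_2 = (10 − 6) − 2 = 2, and the invariant factors of ∂_2 are all 1, so H_1 ≅ Z^2.
  H_2: rank ker ∂_2 − rank ∂_3 = (2 − 2) − 0 = 0, and there is no ∂_3, so H_2 ≅ 0.

H_0 ≅ Z^2,  H_1 ≅ Z^2,  H_2 = 0.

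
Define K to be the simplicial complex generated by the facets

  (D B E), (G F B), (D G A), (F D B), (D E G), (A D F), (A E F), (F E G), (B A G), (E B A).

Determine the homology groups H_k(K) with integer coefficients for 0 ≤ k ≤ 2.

Order the vertices as A < B < D < E < F < G. Listing each simplex with vertices in this order, K has dimension 2 with simplices:

  0-simplices (6): A, B, D, E, F, G
  1-simplices (15): AB, AD, AE, AF, AG, BD, BE, BF, BG, DE, DF, DG, EF, EG, FG
  2-simplices (10): ABE, ABG, ADF, ADG, AEF, BDE, BDF, BFG, DEG, EFG

giving chain groups C_0 ≅ Z^6, C_1 ≅ Z^15, C_2 ≅ Z^10.

∂_1: C_1 → C_0 is given by ∂[p,q] = [q] − [p].
As a 6×15 matrix over Z this has rank 5, with invariant factors (1,1,1,1,1).

∂_2: C_2 → C_1 maps a triangle to the signed sum of its edges. For instance
  ∂ADG = DG − AG + AD,
  ∂DEG = EG − DG + DE.
The 15×10 boundary matrix has rank 10 and Smith normal form diag(1,1,1,1,1,1,1,1,1,2).

Now H_k = ker ∂_k / im ∂_{k+1}, so:

  H_0: rank C_0 − rank ∂_1 = 6 − 5 = 1, and the invariant factors of ∂_1 are all 1, so H_0 = Z.
  H_1: rank ker ∂_1 − rank ∂_2 = (15 − 5) − 10 = 0, and ∂_2 has invariant factor 2 > 1, so H_1 = Z/2Z.
  H_2: rank ker ∂_2 − rank ∂_3 = (10 − 10) − 0 = 0, and there is no ∂_3, so H_2 = 0.

As a check, the Euler characteristic is 6 − 15 + 10 = 1, which agrees with 1 − 0 + 0 = 1.

H_0 = Z,  H_1 = Z/2Z,  H_2 = 0.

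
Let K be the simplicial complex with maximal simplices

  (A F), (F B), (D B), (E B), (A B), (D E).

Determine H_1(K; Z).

H_1 ≅ Z^2.

Order the vertices as A < B < D < E < F. Listing each simplex with vertices in this order, K has dimension 1 with simplices:

  0-simplices (5): A, B, D, E, F
  1-simplices (6): AB, AF, BD, BE, BF, DE

Hence C_0 ≅ Z^5, C_1 ≅ Z^6.

∂_1: C_1 → C_0 is given by ∂[p,q] = [q] − [p].
As a 5×6 matrix over Z this has rank 4, with invariant factors (1,1,1,1).

Computing H_k = (kernel of ∂_k) / (image of ∂_{k+1}):

  H_1: rank ker ∂_1 − rank ∂_2 = (6 − 4) − 0 = 2, and there is no ∂_2, so H_1 ≅ Z^2.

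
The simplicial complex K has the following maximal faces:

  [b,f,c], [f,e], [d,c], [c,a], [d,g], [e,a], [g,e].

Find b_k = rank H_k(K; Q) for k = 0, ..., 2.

Take the total order a < b < c < d < e < f < g on the vertex set. Then K (dimension 2) consists of the simplices:

  0-simplices (7): a, b, c, d, e, f, g
  1-simplices (9): ac, ae, bc, bf, cd, cf, dg, ef, eg
  2-simplices (1): bcf

Hence C_0 ≅ Z^7, C_1 ≅ Z^9, C_2 ≅ Z^1.

Boundary ∂_1: C_1 → C_0 sends each edge [p,q] (with p < q) to q − p.
As a 7×9 matrix over Z this has rank 6, with invariant factors (1,1,1,1,1,1).

Boundary ∂_2: C_2 → C_1 sends each 2-simplex [p,q,r] to [q,r] − [p,r] + [p,q]. For instance
  ∂bcf = cf − bf + bc.
The resulting 9×1 matrix has rank 1, and its Smith normal form has invariant factors (1).

Computing H_k = (kernel of ∂_k) / (image of ∂_{k+1}):

  H_0: rank C_0 − rank ∂_1 = 7 − 6 = 1, and the invariant factors of ∂_1 are all 1, so H_0 ≅ Z.
  H_1: rank ker ∂_1 − rank ∂_2 = (9 − 6) − 1 = 2, and the invariant factors of ∂_2 are all 1, so H_1 ≅ Z^2.
  H_2: rank ker ∂_2 − rank ∂_3 = (1 − 1) − 0 = 0, and there is no ∂_3, so H_2 ≅ 0.

Hence the Betti numbers are b_0 = 1, b_1 = 2, b_2 = 0.

b_0 = 1, b_1 = 2, b_2 = 0.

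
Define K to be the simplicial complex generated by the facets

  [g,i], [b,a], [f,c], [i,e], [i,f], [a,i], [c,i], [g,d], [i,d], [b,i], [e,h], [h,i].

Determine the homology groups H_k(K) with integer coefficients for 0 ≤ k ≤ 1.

H_0 = Z,  H_1 = Z^4.

Fix the vertex order a < b < c < d < e < f < g < h < i and write every simplex with vertices in increasing order. Then dim K = 1 and the simplices of K are:

  0-simplices (9): a, b, c, d, e, f, g, h, i
  1-simplices (12): ab, ai, bi, cf, ci, dg, di, eh, ei, fi, gi, hi

giving chain groups C_0 ≅ Z^9, C_1 ≅ Z^12.

Boundary ∂_1: C_1 → C_0 sends each edge [p,q] (with p < q) to q − p.
As a 9×12 matrix over Z this has rank 8, with invariant factors (1,1,1,1,1,1,1,1).

Reading off H_k = ker ∂_k / im ∂_{k+1}:

  H_0: rank C_0 − rank ∂_1 = 9 − 8 = 1, and the invariant factors of ∂_1 are all 1, so H_0 = Z.
  H_1: rank ker ∂_1 − rank ∂_2 = (12 − 8) − 0 = 4, and there is no ∂_2, so H_1 = Z^4.

(K is a triangulation of a wedge of 4 circles.)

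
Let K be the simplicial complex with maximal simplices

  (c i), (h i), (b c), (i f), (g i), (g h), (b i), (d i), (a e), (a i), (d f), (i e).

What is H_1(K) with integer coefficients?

Take the total order a < b < c < d < e < f < g < h < i on the vertex set. Then K (dimension 1) consists of the simplices:

  0-simplices (9): a, b, c, d, e, f, g, h, i
  1-simplices (12): ae, ai, bc, bi, ci, df, di, ei, fi, gh, gi, hi

so the chain groups are C_0 ≅ Z^9, C_1 ≅ Z^12.

The boundary map ∂_1: C_1 → C_0 is given by ∂[p,q] = [q] − [p]. For instance
  ∂fi = i − f.
This gives a 9×12 integer matrix of rank 8; reducing to Smith normal form yields diagonal entries (1,1,1,1,1,1,1,1).

Computing H_k = (kernel of ∂_k) / (image of ∂_{k+1}):

  H_1: rank ker ∂_1 − rank ∂_2 = (12 − 8) − 0 = 4, and there is no ∂_2, so H_1 = Z^4.

H_1 = Z^4.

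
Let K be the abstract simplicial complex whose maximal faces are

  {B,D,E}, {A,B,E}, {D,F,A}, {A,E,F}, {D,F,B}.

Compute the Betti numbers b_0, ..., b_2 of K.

Order the vertices as A < B < D < E < F. Listing each simplex with vertices in this order, K has dimension 2 with simplices:

  0-simplices (5): A, B, D, E, F
  1-simplices (10): AB, AD, AE, AF, BD, BE, BF, DE, DF, EF
  2-simplices (5): ABE, ADF, AEF, BDE, BDF

so the chain groups are C_0 ≅ Z^5, C_1 ≅ Z^10, C_2 ≅ Z^5.

Boundary ∂_1: C_1 → C_0 sends each edge [p,q] (with p < q) to q − p. For instance
  ∂EF = F − E.
The 5×10 boundary matrix has rank 4 and Smith normal form diag(1,1,1,1).

The boundary map ∂_2: C_2 → C_1 sends each 2-simplex [p,q,r] to [q,r] − [p,r] + [p,q]. For instance
  ∂ADF = DF − AF + AD,
  ∂ABE = BE − AE + AB.
As a 10×5 matrix over Z this has rank 5, with invariant factors (1,1,1,1,1).

Now H_k = ker ∂_k / im ∂_{k+1}, so:

  H_0: rank C_0 − rank ∂_1 = 5 − 4 = 1, and the invariant factors of ∂_1 are all 1, so H_0 = Z.
  H_1: rank ker ∂_1 − rank ∂_2 = (10 − 4) − 5 = 1, and the invariant factors of ∂_2 are all 1, so H_1 = Z.
  H_2: rank ker ∂_2 − rank ∂_3 = (5 − 5) − 0 = 0, and there is no ∂_3, so H_2 = 0.

As a check, the Euler characteristic is 5 − 10 + 5 = 0, which agrees with 1 − 1 + 0 = 0.

Hence the Betti numbers are b_0 = 1, b_1 = 1, b_2 = 0.

b_0 = 1, b_1 = 1, b_2 = 0.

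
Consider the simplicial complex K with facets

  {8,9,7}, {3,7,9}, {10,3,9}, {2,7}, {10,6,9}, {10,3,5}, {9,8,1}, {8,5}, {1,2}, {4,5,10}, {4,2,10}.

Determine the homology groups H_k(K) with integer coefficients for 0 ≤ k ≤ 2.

H_0 = Z,  H_1 = Z^3,  H_2 = 0.

K has 10 vertices, 20 edges, 8 triangles.
rank ∂_0 = 0, rank ∂_1 = 9 ⇒ b_0 = 10 − 0 − 9 = 1; all invariant factors of ∂_1 are 1 so no torsion. So H_0 = Z.
rank ∂_1 = 9, rank ∂_2 = 8 ⇒ b_1 = 20 − 9 − 8 = 3; all invariant factors of ∂_2 are 1 so no torsion. So H_1 = Z^3.
rank ∂_2 = 8, rank ∂_3 = 0 ⇒ b_2 = 8 − 8 − 0 = 0. So H_2 = 0.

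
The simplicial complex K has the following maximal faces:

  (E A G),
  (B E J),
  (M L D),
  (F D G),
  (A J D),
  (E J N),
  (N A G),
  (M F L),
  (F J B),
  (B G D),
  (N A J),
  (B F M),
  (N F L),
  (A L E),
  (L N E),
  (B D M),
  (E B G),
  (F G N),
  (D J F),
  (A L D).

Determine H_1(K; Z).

K has 10 vertices, 30 edges, 20 triangles.
rank ∂_1 = 9, rank ∂_2 = 20 ⇒ b_1 = 30 − 9 − 20 = 1; ∂_2 has invariant factor(s) [2] giving torsion. So H_1 = Z ⊕ Z/2.

H_1 = Z ⊕ Z/2.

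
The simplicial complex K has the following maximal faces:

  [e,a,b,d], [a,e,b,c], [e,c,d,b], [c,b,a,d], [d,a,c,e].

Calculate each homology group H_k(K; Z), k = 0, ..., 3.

We work with the vertex ordering a < b < c < d < e. The simplices of K, each written with vertices in increasing order, are:

  0-simplices (5): a, b, c, d, e
  1-simplices (10): ab, ac, ad, ae, bc, bd, be, cd, ce, de
  2-simplices (10): abc, abd, abe, acd, ace, ade, bcd, bce, bde, cde
  3-simplices (5): abcd, abce, abde, acde, bcde

Hence C_0 ≅ Z^5, C_1 ≅ Z^10, C_2 ≅ Z^10, C_3 ≅ Z^5.

Boundary ∂_1: C_1 → C_0 is given by ∂[p,q] = [q] − [p]. For instance
  ∂ce = e − c.
This gives a 5×10 integer matrix of rank 4; reducing to Smith normal form yields diagonal entries (1,1,1,1).

Boundary ∂_2: C_2 → C_1 acts by ∂[p,q,r] = [q,r] − [p,r] + [p,q]. For instance
  ∂abd = bd − ad + ab,
  ∂bcd = cd − bd + bc.
This gives a 10×10 integer matrix of rank 6; reducing to Smith normal form yields diagonal entries (1,1,1,1,1,1).

The boundary map ∂_3: C_3 → C_2 sends each 3-simplex σ to the alternating sum Σ_i (−1)^i (σ with its i-th vertex removed). For instance
  ∂abce = bce − ace + abe − abc,
  ∂abde = bde − ade + abe − abd.
The 10×5 boundary matrix has rank 4 and Smith normal form diag(1,1,1,1).

Now H_k = ker ∂_k / im ∂_{k+1}, so:

  H_0: rank C_0 − rank ∂_1 = 5 − 4 = 1, and the invariant factors of ∂_1 are all 1, so H_0 = Z.
  H_1: rank ker ∂_1 − rank ∂_2 = (10 − 4) − 6 = 0, and the invariant factors of ∂_2 are all 1, so H_1 = 0.
  H_2: rank ker ∂_2 − rank ∂_3 = (10 − 6) − 4 = 0, and the invariant factors of ∂_3 are all 1, so H_2 = 0.
  H_3: rank ker ∂_3 − rank ∂_4 = (5 − 4) − 0 = 1, and there is no ∂_4, so H_3 = Z.

As a check, the Euler characteristic is 5 − 10 + 10 − 5 = 0, which agrees with 1 − 0 + 0 − 1 = 0.
(K is a triangulation of the 3-sphere S^3.)

H_0 ≅ Z,  H_1 = 0,  H_2 = 0,  H_3 ≅ Z.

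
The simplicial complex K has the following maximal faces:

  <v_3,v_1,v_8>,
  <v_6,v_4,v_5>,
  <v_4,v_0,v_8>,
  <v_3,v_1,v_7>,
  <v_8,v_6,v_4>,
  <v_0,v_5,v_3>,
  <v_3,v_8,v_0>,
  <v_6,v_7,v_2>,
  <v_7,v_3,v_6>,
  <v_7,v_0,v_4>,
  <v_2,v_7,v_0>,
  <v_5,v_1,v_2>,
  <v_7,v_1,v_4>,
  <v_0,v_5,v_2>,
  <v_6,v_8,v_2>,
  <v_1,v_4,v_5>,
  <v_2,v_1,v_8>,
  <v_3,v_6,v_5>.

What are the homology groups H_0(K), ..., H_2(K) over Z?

H_0 = Z,  H_1 = Z^2,  H_2 = Z.

Take the total order v_0 < v_1 < v_2 < v_3 < v_4 < v_5 < v_6 < v_7 < v_8 on the vertex set. Then K (dimension 2) consists of the simplices:

  0-simplices (9): [v_0], [v_1], [v_2], [v_3], [v_4], [v_5], [v_6], [v_7], [v_8]
  1-simplices (27): (27 of them)
  2-simplices (18): (18 of them)

so the chain groups are C_0 ≅ Z^9, C_1 ≅ Z^27, C_2 ≅ Z^18.

∂_1: C_1 → C_0 is given by ∂[p,q] = [q] − [p].
As a 9×27 matrix over Z this has rank 8, with invariant factors (1,1,1,1,1,1,1,1).

Boundary ∂_2: C_2 → C_1 acts by ∂[p,q,r] = [q,r] − [p,r] + [p,q]. For instance
  ∂[v_1,v_3,v_7] = [v_3,v_7] − [v_1,v_7] + [v_1,v_3],
  ∂[v_1,v_2,v_5] = [v_2,v_5] − [v_1,v_5] + [v_1,v_2].
As a 27×18 matrix over Z this has rank 17, with invariant factors (1,1,1,1,1,1,1,1,1,1,1,1,1,1,1,1,1).

From H_k ≅ ker(∂_k) / im(∂_{k+1}) we obtain:

  H_0: rank C_0 − rank ∂_1 = 9 − 8 = 1, and the invariant factors of ∂_1 are all 1, so H_0 ≅ Z.
  H_1: rank ker ∂_1 − rank ∂_2 = (27 − 8) − 17 = 2, and the invariant factors of ∂_2 are all 1, so H_1 ≅ Z^2.
  H_2: rank ker ∂_2 − rank ∂_3 = (18 − 17) − 0 = 1, and there is no ∂_3, so H_2 ≅ Z.

(K is a triangulation of the torus T^2.)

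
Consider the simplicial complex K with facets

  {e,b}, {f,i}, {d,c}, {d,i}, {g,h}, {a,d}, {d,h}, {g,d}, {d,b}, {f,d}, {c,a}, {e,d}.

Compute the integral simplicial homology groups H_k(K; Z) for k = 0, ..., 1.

H_0 ≅ Z,  H_1 ≅ Z^4.

We work with the vertex ordering a < b < c < d < e < f < g < h < i. The simplices of K, each written with vertices in increasing order, are:

  0-simplices (9): a, b, c, d, e, f, g, h, i
  1-simplices (12): ac, ad, bd, be, cd, de, df, dg, dh, di, fi, gh

Hence C_0 ≅ Z^9, C_1 ≅ Z^12.

The boundary map ∂_1: C_1 → C_0 maps an edge to its endpoints' difference, ∂[p,q] = q − p. For instance
  ∂ad = d − a.
This gives a 9×12 integer matrix of rank 8; reducing to Smith normal form yields diagonal entries (1,1,1,1,1,1,1,1).

Reading off H_k = ker ∂_k / im ∂_{k+1}:

  H_0: rank C_0 − rank ∂_1 = 9 − 8 = 1, and the invariant factors of ∂_1 are all 1, so H_0 = Z.
  H_1: rank ker ∂_1 − rank ∂_2 = (12 − 8) − 0 = 4, and there is no ∂_2, so H_1 = Z^4.

As a check, the Euler characteristic is 9 − 12 = -3, which agrees with 1 − 4 = -3.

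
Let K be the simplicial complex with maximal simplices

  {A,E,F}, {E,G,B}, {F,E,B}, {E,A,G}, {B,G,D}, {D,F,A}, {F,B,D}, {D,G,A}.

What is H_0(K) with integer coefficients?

H_0 ≅ Z.

Take the total order A < B < D < E < F < G on the vertex set. Then K (dimension 2) consists of the simplices:

  0-simplices (6): A, B, D, E, F, G
  1-simplices (12): AD, AE, AF, AG, BD, BE, BF, BG, DF, DG, EF, EG
  2-simplices (8): ADF, ADG, AEF, AEG, BDF, BDG, BEF, BEG

so the chain groups are C_0 ≅ Z^6, C_1 ≅ Z^12, C_2 ≅ Z^8.

The boundary map ∂_1: C_1 → C_0 maps an edge to its endpoints' difference, ∂[p,q] = q − p. For instance
  ∂DG = G − D.
The resulting 6×12 matrix has rank 5, and its Smith normal form has invariant factors (1,1,1,1,1).

Boundary ∂_2: C_2 → C_1 maps a triangle to the signed sum of its edges. For instance
  ∂BEF = EF − BF + BE,
  ∂BDF = DF − BF + BD.
The 12×8 boundary matrix has rank 7 and Smith normal form diag(1,1,1,1,1,1,1).

Computing H_k = (kernel of ∂_k) / (image of ∂_{k+1}):

  H_0: rank C_0 − rank ∂_1 = 6 − 5 = 1, and the invariant factors of ∂_1 are all 1, so H_0 ≅ Z.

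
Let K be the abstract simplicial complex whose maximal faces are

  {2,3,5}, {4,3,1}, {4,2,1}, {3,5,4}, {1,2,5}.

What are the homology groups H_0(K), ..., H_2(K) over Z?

H_0 ≅ Z,  H_1 ≅ Z,  H_2 = 0.

Take the total order 1 < 2 < 3 < 4 < 5 on the vertex set. Then K (dimension 2) consists of the simplices:

  0-simplices (5): [1], [2], [3], [4], [5]
  1-simplices (10): [1,2], [1,3], [1,4], [1,5], [2,3], [2,4], [2,5], [3,4], [3,5], [4,5]
  2-simplices (5): [1,2,4], [1,2,5], [1,3,4], [2,3,5], [3,4,5]

so the chain groups are C_0 ≅ Z^5, C_1 ≅ Z^10, C_2 ≅ Z^5.

The boundary map ∂_1: C_1 → C_0 sends each edge [p,q] (with p < q) to q − p. For instance
  ∂[3,4] = [4] − [3].
The 5×10 boundary matrix has rank 4 and Smith normal form diag(1,1,1,1).

The boundary map ∂_2: C_2 → C_1 maps a triangle to the signed sum of its edges. For instance
  ∂[1,3,4] = [3,4] − [1,4] + [1,3],
  ∂[2,3,5] = [3,5] − [2,5] + [2,3].
The 10×5 boundary matrix has rank 5 and Smith normal form diag(1,1,1,1,1).

Reading off H_k = ker ∂_k / im ∂_{k+1}:

  H_0: rank C_0 − rank ∂_1 = 5 − 4 = 1, and the invariant factors of ∂_1 are all 1, so H_0 = Z.
  H_1: rank ker ∂_1 − rank ∂_2 = (10 − 4) − 5 = 1, and the invariant factors of ∂_2 are all 1, so H_1 = Z.
  H_2: rank ker ∂_2 − rank ∂_3 = (5 − 5) − 0 = 0, and there is no ∂_3, so H_2 = 0.

As a check, the Euler characteristic is 5 − 10 + 5 = 0, which agrees with 1 − 1 + 0 = 0.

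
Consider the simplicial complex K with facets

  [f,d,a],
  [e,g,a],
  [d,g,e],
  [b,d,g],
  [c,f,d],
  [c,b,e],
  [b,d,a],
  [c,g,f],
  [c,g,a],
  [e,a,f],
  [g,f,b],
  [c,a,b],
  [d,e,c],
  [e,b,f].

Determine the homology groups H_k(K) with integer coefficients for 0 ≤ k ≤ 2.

K has 7 vertices, 21 edges, 14 triangles.
rank ∂_0 = 0, rank ∂_1 = 6 ⇒ b_0 = 7 − 0 − 6 = 1; all invariant factors of ∂_1 are 1 so no torsion. So H_0 = Z.
rank ∂_1 = 6, rank ∂_2 = 13 ⇒ b_1 = 21 − 6 − 13 = 2; all invariant factors of ∂_2 are 1 so no torsion. So H_1 = Z^2.
rank ∂_2 = 13, rank ∂_3 = 0 ⇒ b_2 = 14 − 13 − 0 = 1. So H_2 = Z.

H_0 = Z,  H_1 = Z^2,  H_2 = Z.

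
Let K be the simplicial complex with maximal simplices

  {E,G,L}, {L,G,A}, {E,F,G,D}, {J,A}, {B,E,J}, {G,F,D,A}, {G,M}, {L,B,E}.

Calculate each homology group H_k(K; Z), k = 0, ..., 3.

H_0 ≅ Z,  H_1 ≅ Z,  H_2 = 0,  H_3 = 0.

K has 9 vertices, 18 edges, 11 triangles, 2 3-simplices.
rank ∂_0 = 0, rank ∂_1 = 8 ⇒ b_0 = 9 − 0 − 8 = 1; all invariant factors of ∂_1 are 1 so no torsion. So H_0 ≅ Z.
rank ∂_1 = 8, rank ∂_2 = 9 ⇒ b_1 = 18 − 8 − 9 = 1; all invariant factors of ∂_2 are 1 so no torsion. So H_1 ≅ Z.
rank ∂_2 = 9, rank ∂_3 = 2 ⇒ b_2 = 11 − 9 − 2 = 0; all invariant factors of ∂_3 are 1 so no torsion. So H_2 ≅ 0.
rank ∂_3 = 2, rank ∂_4 = 0 ⇒ b_3 = 2 − 2 − 0 = 0. So H_3 ≅ 0.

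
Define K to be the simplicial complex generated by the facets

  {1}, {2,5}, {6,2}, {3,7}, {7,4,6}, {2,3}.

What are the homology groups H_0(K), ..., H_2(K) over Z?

Take the total order 1 < 2 < 3 < 4 < 5 < 6 < 7 on the vertex set. Then K (dimension 2) consists of the simplices:

  0-simplices (7): [1], [2], [3], [4], [5], [6], [7]
  1-simplices (7): [2,3], [2,5], [2,6], [3,7], [4,6], [4,7], [6,7]
  2-simplices (1): [4,6,7]

giving chain groups C_0 ≅ Z^7, C_1 ≅ Z^7, C_2 ≅ Z^1.

The boundary map ∂_1: C_1 → C_0 maps an edge to its endpoints' difference, ∂[p,q] = q − p. For instance
  ∂[2,5] = [5] − [2].
This gives a 7×7 integer matrix of rank 5; reducing to Smith normal form yields diagonal entries (1,1,1,1,1).

∂_2: C_2 → C_1 maps a triangle to the signed sum of its edges. For instance
  ∂[4,6,7] = [6,7] − [4,7] + [4,6].
As a 7×1 matrix over Z this has rank 1, with invariant factors (1).

Now H_k = ker ∂_k / im ∂_{k+1}, so:

  H_0: rank C_0 − rank ∂_1 = 7 − 5 = 2, and the invariant factors of ∂_1 are all 1, so H_0 ≅ Z^2.
  H_1: rank ker ∂_1 − rank ∂_2 = (7 − 5) − 1 = 1, and the invariant factors of ∂_2 are all 1, so H_1 ≅ Z.
  H_2: rank ker ∂_2 − rank ∂_3 = (1 − 1) − 0 = 0, and there is no ∂_3, so H_2 ≅ 0.

H_0 = Z^2,  H_1 = Z,  H_2 = 0.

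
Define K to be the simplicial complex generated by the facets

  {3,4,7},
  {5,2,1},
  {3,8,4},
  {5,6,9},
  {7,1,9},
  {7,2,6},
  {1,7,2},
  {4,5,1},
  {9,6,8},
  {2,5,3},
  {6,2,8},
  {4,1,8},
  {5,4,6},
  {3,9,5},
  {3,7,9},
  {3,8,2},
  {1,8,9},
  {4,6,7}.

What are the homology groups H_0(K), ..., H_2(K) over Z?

We work with the vertex ordering 1 < 2 < 3 < 4 < 5 < 6 < 7 < 8 < 9. The simplices of K, each written with vertices in increasing order, are:

  0-simplices (9): [1], [2], [3], [4], [5], [6], [7], [8], [9]
  1-simplices (27): (27 of them)
  2-simplices (18): [1,2,5], [1,2,7], [1,4,5], [1,4,8], [1,7,9], [1,8,9], [2,3,5], [2,3,8], [2,6,7], [2,6,8], [3,4,7], [3,4,8], [3,5,9], [3,7,9], [4,5,6], [4,6,7], [5,6,9], [6,8,9]

Hence C_0 ≅ Z^9, C_1 ≅ Z^27, C_2 ≅ Z^18.

∂_1: C_1 → C_0 sends each edge [p,q] (with p < q) to q − p. For instance
  ∂[3,9] = [9] − [3].
The resulting 9×27 matrix has rank 8, and its Smith normal form has invariant factors (1,1,1,1,1,1,1,1).

The boundary map ∂_2: C_2 → C_1 maps a triangle to the signed sum of its edges. For instance
  ∂[3,4,7] = [4,7] − [3,7] + [3,4],
  ∂[1,2,5] = [2,5] − [1,5] + [1,2].
The 27×18 boundary matrix has rank 17 and Smith normal form diag(1,1,1,1,1,1,1,1,1,1,1,1,1,1,1,1,1).

Reading off H_k = ker ∂_k / im ∂_{k+1}:

  H_0: rank C_0 − rank ∂_1 = 9 − 8 = 1, and the invariant factors of ∂_1 are all 1, so H_0 = Z.
  H_1: rank ker ∂_1 − rank ∂_2 = (27 − 8) − 17 = 2, and the invariant factors of ∂_2 are all 1, so H_1 = Z^2.
  H_2: rank ker ∂_2 − rank ∂_3 = (18 − 17) − 0 = 1, and there is no ∂_3, so H_2 = Z.

As a check, the Euler characteristic is 9 − 27 + 18 = 0, which agrees with 1 − 2 + 1 = 0.

H_0 ≅ Z,  H_1 ≅ Z^2,  H_2 ≅ Z.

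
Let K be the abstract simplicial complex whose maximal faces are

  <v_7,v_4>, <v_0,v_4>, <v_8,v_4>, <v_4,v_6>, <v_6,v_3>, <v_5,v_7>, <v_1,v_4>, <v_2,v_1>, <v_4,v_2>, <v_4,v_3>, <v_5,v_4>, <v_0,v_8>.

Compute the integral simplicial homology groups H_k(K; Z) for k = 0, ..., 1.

H_0 = Z,  H_1 = Z^4.

Take the total order v_0 < v_1 < v_2 < v_3 < v_4 < v_5 < v_6 < v_7 < v_8 on the vertex set. Then K (dimension 1) consists of the simplices:

  0-simplices (9): [v_0], [v_1], [v_2], [v_3], [v_4], [v_5], [v_6], [v_7], [v_8]
  1-simplices (12): [v_0,v_4], [v_0,v_8], [v_1,v_2], [v_1,v_4], [v_2,v_4], [v_3,v_4], [v_3,v_6], [v_4,v_5], [v_4,v_6], [v_4,v_7], [v_4,v_8], [v_5,v_7]

giving chain groups C_0 ≅ Z^9, C_1 ≅ Z^12.

∂_1: C_1 → C_0 sends each edge [p,q] (with p < q) to q − p. For instance
  ∂[v_4,v_8] = [v_8] − [v_4].
The resulting 9×12 matrix has rank 8, and its Smith normal form has invariant factors (1,1,1,1,1,1,1,1).

From H_k ≅ ker(∂_k) / im(∂_{k+1}) we obtain:

  H_0: rank C_0 − rank ∂_1 = 9 − 8 = 1, and the invariant factors of ∂_1 are all 1, so H_0 = Z.
  H_1: rank ker ∂_1 − rank ∂_2 = (12 − 8) − 0 = 4, and there is no ∂_2, so H_1 = Z^4.

(K is a triangulation of a wedge of 4 circles.)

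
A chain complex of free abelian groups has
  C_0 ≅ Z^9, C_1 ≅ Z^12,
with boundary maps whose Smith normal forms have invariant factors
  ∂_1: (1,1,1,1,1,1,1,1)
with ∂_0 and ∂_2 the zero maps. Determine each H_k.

H_0 ≅ Z,  H_1 ≅ Z^4.

H_0: b_0 = 9 − 0 − 8 = 1; torsion from ∂_1 factors > 1: none. So H_0 ≅ Z.
H_1: b_1 = 12 − 8 − 0 = 4; torsion from ∂_2 factors > 1: none. So H_1 ≅ Z^4.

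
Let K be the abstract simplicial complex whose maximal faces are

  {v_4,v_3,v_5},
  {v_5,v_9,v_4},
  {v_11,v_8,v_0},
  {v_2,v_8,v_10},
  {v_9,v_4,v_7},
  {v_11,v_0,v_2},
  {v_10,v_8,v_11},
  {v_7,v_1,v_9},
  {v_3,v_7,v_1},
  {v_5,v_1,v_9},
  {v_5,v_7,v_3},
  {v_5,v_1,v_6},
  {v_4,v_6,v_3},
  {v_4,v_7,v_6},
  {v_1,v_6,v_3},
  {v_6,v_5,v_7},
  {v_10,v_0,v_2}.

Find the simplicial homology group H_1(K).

H_1 = Z ⊕ Z_2.

Fix the vertex order v_0 < v_1 < v_2 < v_3 < v_4 < v_5 < v_6 < v_7 < v_8 < v_9 < v_10 < v_11 and write every simplex with vertices in increasing order. Then dim K = 2 and the simplices of K are:

  0-simplices (12): [v_0], [v_1], [v_2], [v_3], [v_4], [v_5], [v_6], [v_7], [v_8], [v_9], [v_10], [v_11]
  1-simplices (28): (28 of them)
  2-simplices (17): (17 of them)

giving chain groups C_0 ≅ Z^12, C_1 ≅ Z^28, C_2 ≅ Z^17.

The boundary map ∂_1: C_1 → C_0 maps an edge to its endpoints' difference, ∂[p,q] = q − p. For instance
  ∂[v_3,v_5] = [v_5] − [v_3].
As a 12×28 matrix over Z this has rank 10, with invariant factors (1,1,1,1,1,1,1,1,1,1).

The boundary map ∂_2: C_2 → C_1 maps a triangle to the signed sum of its edges. For instance
  ∂[v_1,v_5,v_6] = [v_5,v_6] − [v_1,v_6] + [v_1,v_5],
  ∂[v_8,v_10,v_11] = [v_10,v_11] − [v_8,v_11] + [v_8,v_10].
The 28×17 boundary matrix has rank 17 and Smith normal form diag(1,1,1,1,1,1,1,1,1,1,1,1,1,1,1,1,2).

Now H_k = ker ∂_k / im ∂_{k+1}, so:

  H_1: rank ker ∂_1 − rank ∂_2 = (28 − 10) − 17 = 1, and ∂_2 has invariant factor 2 > 1, so H_1 = Z ⊕ Z_2.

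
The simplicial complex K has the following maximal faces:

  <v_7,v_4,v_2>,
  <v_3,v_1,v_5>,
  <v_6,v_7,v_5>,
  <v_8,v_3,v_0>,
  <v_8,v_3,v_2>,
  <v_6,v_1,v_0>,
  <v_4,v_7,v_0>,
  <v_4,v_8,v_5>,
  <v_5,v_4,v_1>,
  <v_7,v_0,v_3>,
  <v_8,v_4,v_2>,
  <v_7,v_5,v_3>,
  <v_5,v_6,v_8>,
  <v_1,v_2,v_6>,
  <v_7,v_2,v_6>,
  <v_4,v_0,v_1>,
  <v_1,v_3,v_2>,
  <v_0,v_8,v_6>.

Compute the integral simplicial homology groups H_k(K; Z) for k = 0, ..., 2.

H_0 = Z,  H_1 = Z^2,  H_2 = Z.

Fix the vertex order v_0 < v_1 < v_2 < v_3 < v_4 < v_5 < v_6 < v_7 < v_8 and write every simplex with vertices in increasing order. Then dim K = 2 and the simplices of K are:

  0-simplices (9): [v_0], [v_1], [v_2], [v_3], [v_4], [v_5], [v_6], [v_7], [v_8]
  1-simplices (27): (27 of them)
  2-simplices (18): (18 of them)

so the chain groups are C_0 ≅ Z^9, C_1 ≅ Z^27, C_2 ≅ Z^18.

∂_1: C_1 → C_0 maps an edge to its endpoints' difference, ∂[p,q] = q − p.
As a 9×27 matrix over Z this has rank 8, with invariant factors (1,1,1,1,1,1,1,1).

Boundary ∂_2: C_2 → C_1 sends each 2-simplex [p,q,r] to [q,r] − [p,r] + [p,q]. For instance
  ∂[v_0,v_1,v_4] = [v_1,v_4] − [v_0,v_4] + [v_0,v_1],
  ∂[v_1,v_2,v_6] = [v_2,v_6] − [v_1,v_6] + [v_1,v_2].
The resulting 27×18 matrix has rank 17, and its Smith normal form has invariant factors (1,1,1,1,1,1,1,1,1,1,1,1,1,1,1,1,1).

Now H_k = ker ∂_k / im ∂_{k+1}, so:

  H_0: rank C_0 − rank ∂_1 = 9 − 8 = 1, and the invariant factors of ∂_1 are all 1, so H_0 = Z.
  H_1: rank ker ∂_1 − rank ∂_2 = (27 − 8) − 17 = 2, and the invariant factors of ∂_2 are all 1, so H_1 = Z^2.
  H_2: rank ker ∂_2 − rank ∂_3 = (18 − 17) − 0 = 1, and there is no ∂_3, so H_2 = Z.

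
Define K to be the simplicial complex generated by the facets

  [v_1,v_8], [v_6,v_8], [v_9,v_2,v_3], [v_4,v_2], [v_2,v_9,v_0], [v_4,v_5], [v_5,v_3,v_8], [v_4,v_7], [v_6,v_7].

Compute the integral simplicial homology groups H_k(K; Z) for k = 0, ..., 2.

H_0 = Z,  H_1 = Z^2,  H_2 = 0.

Order the vertices as v_0 < v_1 < v_2 < v_3 < v_4 < v_5 < v_6 < v_7 < v_8 < v_9. Listing each simplex with vertices in this order, K has dimension 2 with simplices:

  0-simplices (10): [v_0], [v_1], [v_2], [v_3], [v_4], [v_5], [v_6], [v_7], [v_8], [v_9]
  1-simplices (14): [v_0,v_2], [v_0,v_9], [v_1,v_8], [v_2,v_3], [v_2,v_4], [v_2,v_9], [v_3,v_5], [v_3,v_8], [v_3,v_9], [v_4,v_5], [v_4,v_7], [v_5,v_8], [v_6,v_7], [v_6,v_8]
  2-simplices (3): [v_0,v_2,v_9], [v_2,v_3,v_9], [v_3,v_5,v_8]

so the chain groups are C_0 ≅ Z^10, C_1 ≅ Z^14, C_2 ≅ Z^3.

∂_1: C_1 → C_0 is given by ∂[p,q] = [q] − [p].
As a 10×14 matrix over Z this has rank 9, with invariant factors (1,1,1,1,1,1,1,1,1).

The boundary map ∂_2: C_2 → C_1 sends each 2-simplex [p,q,r] to [q,r] − [p,r] + [p,q]. For instance
  ∂[v_0,v_2,v_9] = [v_2,v_9] − [v_0,v_9] + [v_0,v_2],
  ∂[v_3,v_5,v_8] = [v_5,v_8] − [v_3,v_8] + [v_3,v_5].
As a 14×3 matrix over Z this has rank 3, with invariant factors (1,1,1).

Now H_k = ker ∂_k / im ∂_{k+1}, so:

  H_0: rank C_0 − rank ∂_1 = 10 − 9 = 1, and the invariant factors of ∂_1 are all 1, so H_0 = Z.
  H_1: rank ker ∂_1 − rank ∂_2 = (14 − 9) − 3 = 2, and the invariant factors of ∂_2 are all 1, so H_1 = Z^2.
  H_2: rank ker ∂_2 − rank ∂_3 = (3 − 3) − 0 = 0, and there is no ∂_3, so H_2 = 0.

As a check, the Euler characteristic is 10 − 14 + 3 = -1, which agrees with 1 − 2 + 0 = -1.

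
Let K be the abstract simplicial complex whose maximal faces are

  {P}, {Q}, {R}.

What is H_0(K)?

Order the vertices as P < Q < R. Listing each simplex with vertices in this order, K has dimension 0 with simplices:

  0-simplices (3): P, Q, R

giving chain groups C_0 ≅ Z^3.

Now H_k = ker ∂_k / im ∂_{k+1}, so:

  H_0: rank C_0 − rank ∂_1 = 3 − 0 = 3, and there is no ∂_1, so H_0 = Z^3.

H_0 = Z^3.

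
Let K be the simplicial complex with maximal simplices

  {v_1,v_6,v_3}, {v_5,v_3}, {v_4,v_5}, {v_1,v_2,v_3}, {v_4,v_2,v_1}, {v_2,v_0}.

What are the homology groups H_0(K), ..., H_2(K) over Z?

H_0 = Z,  H_1 = Z,  H_2 = 0.

Take the total order v_0 < v_1 < v_2 < v_3 < v_4 < v_5 < v_6 on the vertex set. Then K (dimension 2) consists of the simplices:

  0-simplices (7): [v_0], [v_1], [v_2], [v_3], [v_4], [v_5], [v_6]
  1-simplices (10): [v_0,v_2], [v_1,v_2], [v_1,v_3], [v_1,v_4], [v_1,v_6], [v_2,v_3], [v_2,v_4], [v_3,v_5], [v_3,v_6], [v_4,v_5]
  2-simplices (3): [v_1,v_2,v_3], [v_1,v_2,v_4], [v_1,v_3,v_6]

giving chain groups C_0 ≅ Z^7, C_1 ≅ Z^10, C_2 ≅ Z^3.

Boundary ∂_1: C_1 → C_0 sends each edge [p,q] (with p < q) to q − p.
This gives a 7×10 integer matrix of rank 6; reducing to Smith normal form yields diagonal entries (1,1,1,1,1,1).

Boundary ∂_2: C_2 → C_1 sends each 2-simplex [p,q,r] to [q,r] − [p,r] + [p,q]. For instance
  ∂[v_1,v_2,v_4] = [v_2,v_4] − [v_1,v_4] + [v_1,v_2],
  ∂[v_1,v_3,v_6] = [v_3,v_6] − [v_1,v_6] + [v_1,v_3].
The 10×3 boundary matrix has rank 3 and Smith normal form diag(1,1,1).

Reading off H_k = ker ∂_k / im ∂_{k+1}:

  H_0: rank C_0 − rank ∂_1 = 7 − 6 = 1, and the invariant factors of ∂_1 are all 1, so H_0 ≅ Z.
  H_1: rank ker ∂_1 − rank ∂_2 = (10 − 6) − 3 = 1, and the invariant factors of ∂_2 are all 1, so H_1 ≅ Z.
  H_2: rank ker ∂_2 − rank ∂_3 = (3 − 3) − 0 = 0, and there is no ∂_3, so H_2 ≅ 0.

As a check, the Euler characteristic is 7 − 10 + 3 = 0, which agrees with 1 − 1 + 0 = 0.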